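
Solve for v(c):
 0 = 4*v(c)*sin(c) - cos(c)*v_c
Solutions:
 v(c) = C1/cos(c)^4


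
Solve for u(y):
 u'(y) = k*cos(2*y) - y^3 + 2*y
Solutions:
 u(y) = C1 + k*sin(2*y)/2 - y^4/4 + y^2


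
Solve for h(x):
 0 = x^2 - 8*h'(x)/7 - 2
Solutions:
 h(x) = C1 + 7*x^3/24 - 7*x/4


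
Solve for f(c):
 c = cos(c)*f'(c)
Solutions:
 f(c) = C1 + Integral(c/cos(c), c)


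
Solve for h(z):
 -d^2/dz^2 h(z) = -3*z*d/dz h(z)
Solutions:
 h(z) = C1 + C2*erfi(sqrt(6)*z/2)


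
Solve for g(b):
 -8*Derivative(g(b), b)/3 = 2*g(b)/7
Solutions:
 g(b) = C1*exp(-3*b/28)


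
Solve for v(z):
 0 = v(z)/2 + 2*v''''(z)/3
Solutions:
 v(z) = (C1*sin(3^(1/4)*z/2) + C2*cos(3^(1/4)*z/2))*exp(-3^(1/4)*z/2) + (C3*sin(3^(1/4)*z/2) + C4*cos(3^(1/4)*z/2))*exp(3^(1/4)*z/2)


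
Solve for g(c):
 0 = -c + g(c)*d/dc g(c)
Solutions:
 g(c) = -sqrt(C1 + c^2)
 g(c) = sqrt(C1 + c^2)


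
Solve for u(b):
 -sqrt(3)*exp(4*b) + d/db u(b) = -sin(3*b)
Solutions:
 u(b) = C1 + sqrt(3)*exp(4*b)/4 + cos(3*b)/3


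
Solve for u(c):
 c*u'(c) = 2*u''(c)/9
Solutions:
 u(c) = C1 + C2*erfi(3*c/2)


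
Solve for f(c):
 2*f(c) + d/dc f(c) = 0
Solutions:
 f(c) = C1*exp(-2*c)


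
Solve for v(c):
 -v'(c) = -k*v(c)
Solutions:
 v(c) = C1*exp(c*k)


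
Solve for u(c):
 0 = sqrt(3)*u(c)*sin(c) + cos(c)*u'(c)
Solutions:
 u(c) = C1*cos(c)^(sqrt(3))


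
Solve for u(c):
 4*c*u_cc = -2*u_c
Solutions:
 u(c) = C1 + C2*sqrt(c)


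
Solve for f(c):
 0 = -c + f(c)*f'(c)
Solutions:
 f(c) = -sqrt(C1 + c^2)
 f(c) = sqrt(C1 + c^2)


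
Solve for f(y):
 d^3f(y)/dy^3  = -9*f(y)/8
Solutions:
 f(y) = C3*exp(-3^(2/3)*y/2) + (C1*sin(3*3^(1/6)*y/4) + C2*cos(3*3^(1/6)*y/4))*exp(3^(2/3)*y/4)


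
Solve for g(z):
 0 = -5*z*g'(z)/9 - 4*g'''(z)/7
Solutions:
 g(z) = C1 + Integral(C2*airyai(-210^(1/3)*z/6) + C3*airybi(-210^(1/3)*z/6), z)


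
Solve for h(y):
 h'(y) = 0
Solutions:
 h(y) = C1


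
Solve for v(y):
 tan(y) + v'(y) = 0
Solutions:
 v(y) = C1 + log(cos(y))


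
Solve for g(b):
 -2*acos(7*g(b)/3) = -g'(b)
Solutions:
 Integral(1/acos(7*_y/3), (_y, g(b))) = C1 + 2*b


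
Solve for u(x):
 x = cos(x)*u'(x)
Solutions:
 u(x) = C1 + Integral(x/cos(x), x)


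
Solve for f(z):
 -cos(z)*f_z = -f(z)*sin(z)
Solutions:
 f(z) = C1/cos(z)


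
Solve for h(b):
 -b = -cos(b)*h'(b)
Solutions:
 h(b) = C1 + Integral(b/cos(b), b)


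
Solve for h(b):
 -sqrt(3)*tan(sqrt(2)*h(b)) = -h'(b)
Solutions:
 h(b) = sqrt(2)*(pi - asin(C1*exp(sqrt(6)*b)))/2
 h(b) = sqrt(2)*asin(C1*exp(sqrt(6)*b))/2


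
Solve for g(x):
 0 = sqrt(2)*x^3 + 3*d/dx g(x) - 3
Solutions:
 g(x) = C1 - sqrt(2)*x^4/12 + x


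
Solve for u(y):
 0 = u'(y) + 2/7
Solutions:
 u(y) = C1 - 2*y/7


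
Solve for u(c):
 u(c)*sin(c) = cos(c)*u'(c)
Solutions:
 u(c) = C1/cos(c)


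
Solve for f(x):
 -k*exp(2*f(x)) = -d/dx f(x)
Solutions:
 f(x) = log(-sqrt(-1/(C1 + k*x))) - log(2)/2
 f(x) = log(-1/(C1 + k*x))/2 - log(2)/2


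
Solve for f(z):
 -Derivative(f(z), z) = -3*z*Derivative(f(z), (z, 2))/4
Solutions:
 f(z) = C1 + C2*z^(7/3)


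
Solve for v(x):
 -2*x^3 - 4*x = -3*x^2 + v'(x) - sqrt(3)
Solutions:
 v(x) = C1 - x^4/2 + x^3 - 2*x^2 + sqrt(3)*x


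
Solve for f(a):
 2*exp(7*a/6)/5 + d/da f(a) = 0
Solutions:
 f(a) = C1 - 12*exp(7*a/6)/35


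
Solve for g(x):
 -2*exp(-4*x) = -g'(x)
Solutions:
 g(x) = C1 - exp(-4*x)/2


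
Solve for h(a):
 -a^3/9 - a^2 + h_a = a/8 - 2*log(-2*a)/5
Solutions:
 h(a) = C1 + a^4/36 + a^3/3 + a^2/16 - 2*a*log(-a)/5 + 2*a*(1 - log(2))/5


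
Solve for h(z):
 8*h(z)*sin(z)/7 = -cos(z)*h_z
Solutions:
 h(z) = C1*cos(z)^(8/7)


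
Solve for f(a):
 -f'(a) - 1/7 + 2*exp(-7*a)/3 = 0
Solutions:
 f(a) = C1 - a/7 - 2*exp(-7*a)/21


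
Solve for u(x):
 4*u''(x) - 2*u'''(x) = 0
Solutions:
 u(x) = C1 + C2*x + C3*exp(2*x)


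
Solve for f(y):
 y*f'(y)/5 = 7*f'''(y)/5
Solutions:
 f(y) = C1 + Integral(C2*airyai(7^(2/3)*y/7) + C3*airybi(7^(2/3)*y/7), y)


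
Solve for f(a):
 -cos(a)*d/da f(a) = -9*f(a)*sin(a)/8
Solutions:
 f(a) = C1/cos(a)^(9/8)


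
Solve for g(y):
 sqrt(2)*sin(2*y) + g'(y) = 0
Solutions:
 g(y) = C1 + sqrt(2)*cos(2*y)/2


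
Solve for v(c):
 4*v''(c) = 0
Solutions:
 v(c) = C1 + C2*c


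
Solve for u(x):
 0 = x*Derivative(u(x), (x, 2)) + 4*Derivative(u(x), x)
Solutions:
 u(x) = C1 + C2/x^3


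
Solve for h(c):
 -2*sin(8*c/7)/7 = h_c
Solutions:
 h(c) = C1 + cos(8*c/7)/4


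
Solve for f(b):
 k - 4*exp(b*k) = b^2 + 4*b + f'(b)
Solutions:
 f(b) = C1 - b^3/3 - 2*b^2 + b*k - 4*exp(b*k)/k


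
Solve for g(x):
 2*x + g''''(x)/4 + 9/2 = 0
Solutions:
 g(x) = C1 + C2*x + C3*x^2 + C4*x^3 - x^5/15 - 3*x^4/4


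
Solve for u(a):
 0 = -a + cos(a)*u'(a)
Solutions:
 u(a) = C1 + Integral(a/cos(a), a)


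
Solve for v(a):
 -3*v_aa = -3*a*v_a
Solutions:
 v(a) = C1 + C2*erfi(sqrt(2)*a/2)


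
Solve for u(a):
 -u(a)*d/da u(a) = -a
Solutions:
 u(a) = -sqrt(C1 + a^2)
 u(a) = sqrt(C1 + a^2)


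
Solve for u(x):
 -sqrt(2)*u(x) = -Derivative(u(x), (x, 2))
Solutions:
 u(x) = C1*exp(-2^(1/4)*x) + C2*exp(2^(1/4)*x)


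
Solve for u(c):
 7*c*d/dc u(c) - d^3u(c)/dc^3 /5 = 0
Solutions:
 u(c) = C1 + Integral(C2*airyai(35^(1/3)*c) + C3*airybi(35^(1/3)*c), c)


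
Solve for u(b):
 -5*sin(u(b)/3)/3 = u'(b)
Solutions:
 5*b/3 + 3*log(cos(u(b)/3) - 1)/2 - 3*log(cos(u(b)/3) + 1)/2 = C1


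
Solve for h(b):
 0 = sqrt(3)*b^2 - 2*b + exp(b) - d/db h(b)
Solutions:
 h(b) = C1 + sqrt(3)*b^3/3 - b^2 + exp(b)


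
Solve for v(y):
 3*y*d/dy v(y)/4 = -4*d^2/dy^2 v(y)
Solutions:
 v(y) = C1 + C2*erf(sqrt(6)*y/8)


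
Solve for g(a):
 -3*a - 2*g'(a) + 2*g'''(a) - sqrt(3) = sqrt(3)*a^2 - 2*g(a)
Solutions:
 g(a) = C1*exp(6^(1/3)*a*(2*3^(1/3)/(sqrt(69) + 9)^(1/3) + 2^(1/3)*(sqrt(69) + 9)^(1/3))/12)*sin(2^(1/3)*3^(1/6)*a*(-2^(1/3)*3^(2/3)*(sqrt(69) + 9)^(1/3) + 6/(sqrt(69) + 9)^(1/3))/12) + C2*exp(6^(1/3)*a*(2*3^(1/3)/(sqrt(69) + 9)^(1/3) + 2^(1/3)*(sqrt(69) + 9)^(1/3))/12)*cos(2^(1/3)*3^(1/6)*a*(-2^(1/3)*3^(2/3)*(sqrt(69) + 9)^(1/3) + 6/(sqrt(69) + 9)^(1/3))/12) + C3*exp(-6^(1/3)*a*(2*3^(1/3)/(sqrt(69) + 9)^(1/3) + 2^(1/3)*(sqrt(69) + 9)^(1/3))/6) + sqrt(3)*a^2/2 + 3*a/2 + sqrt(3)*a + 3/2 + 3*sqrt(3)/2


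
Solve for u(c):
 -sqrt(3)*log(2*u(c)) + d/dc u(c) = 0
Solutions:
 -sqrt(3)*Integral(1/(log(_y) + log(2)), (_y, u(c)))/3 = C1 - c


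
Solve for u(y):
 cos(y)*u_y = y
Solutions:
 u(y) = C1 + Integral(y/cos(y), y)


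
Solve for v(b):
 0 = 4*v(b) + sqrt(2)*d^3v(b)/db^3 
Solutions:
 v(b) = C3*exp(-sqrt(2)*b) + (C1*sin(sqrt(6)*b/2) + C2*cos(sqrt(6)*b/2))*exp(sqrt(2)*b/2)


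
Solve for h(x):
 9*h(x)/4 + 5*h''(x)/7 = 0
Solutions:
 h(x) = C1*sin(3*sqrt(35)*x/10) + C2*cos(3*sqrt(35)*x/10)


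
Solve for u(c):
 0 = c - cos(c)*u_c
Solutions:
 u(c) = C1 + Integral(c/cos(c), c)


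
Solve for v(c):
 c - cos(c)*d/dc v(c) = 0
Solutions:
 v(c) = C1 + Integral(c/cos(c), c)


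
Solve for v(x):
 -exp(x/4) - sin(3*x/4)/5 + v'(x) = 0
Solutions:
 v(x) = C1 + 4*exp(x/4) - 4*cos(3*x/4)/15


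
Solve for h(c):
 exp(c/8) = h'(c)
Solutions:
 h(c) = C1 + 8*exp(c/8)


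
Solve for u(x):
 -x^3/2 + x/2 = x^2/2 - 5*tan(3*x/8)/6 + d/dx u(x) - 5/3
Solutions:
 u(x) = C1 - x^4/8 - x^3/6 + x^2/4 + 5*x/3 - 20*log(cos(3*x/8))/9


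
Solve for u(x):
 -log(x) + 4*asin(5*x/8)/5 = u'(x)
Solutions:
 u(x) = C1 - x*log(x) + 4*x*asin(5*x/8)/5 + x + 4*sqrt(64 - 25*x^2)/25


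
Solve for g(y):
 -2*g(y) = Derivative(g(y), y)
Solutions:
 g(y) = C1*exp(-2*y)


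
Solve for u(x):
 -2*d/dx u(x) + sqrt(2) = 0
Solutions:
 u(x) = C1 + sqrt(2)*x/2


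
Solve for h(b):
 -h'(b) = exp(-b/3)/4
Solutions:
 h(b) = C1 + 3*exp(-b/3)/4


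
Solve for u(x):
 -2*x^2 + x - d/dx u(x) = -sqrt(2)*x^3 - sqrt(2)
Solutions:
 u(x) = C1 + sqrt(2)*x^4/4 - 2*x^3/3 + x^2/2 + sqrt(2)*x


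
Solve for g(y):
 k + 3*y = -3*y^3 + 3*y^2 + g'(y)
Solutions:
 g(y) = C1 + k*y + 3*y^4/4 - y^3 + 3*y^2/2


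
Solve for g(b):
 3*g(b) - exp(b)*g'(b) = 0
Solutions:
 g(b) = C1*exp(-3*exp(-b))


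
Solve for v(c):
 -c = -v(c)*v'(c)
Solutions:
 v(c) = -sqrt(C1 + c^2)
 v(c) = sqrt(C1 + c^2)


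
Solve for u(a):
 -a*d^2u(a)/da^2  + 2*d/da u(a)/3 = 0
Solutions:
 u(a) = C1 + C2*a^(5/3)


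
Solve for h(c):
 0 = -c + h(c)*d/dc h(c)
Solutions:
 h(c) = -sqrt(C1 + c^2)
 h(c) = sqrt(C1 + c^2)


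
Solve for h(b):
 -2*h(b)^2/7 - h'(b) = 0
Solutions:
 h(b) = 7/(C1 + 2*b)


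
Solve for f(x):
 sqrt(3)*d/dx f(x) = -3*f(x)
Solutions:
 f(x) = C1*exp(-sqrt(3)*x)


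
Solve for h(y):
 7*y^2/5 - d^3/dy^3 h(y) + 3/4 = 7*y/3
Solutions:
 h(y) = C1 + C2*y + C3*y^2 + 7*y^5/300 - 7*y^4/72 + y^3/8


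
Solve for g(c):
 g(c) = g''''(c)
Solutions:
 g(c) = C1*exp(-c) + C2*exp(c) + C3*sin(c) + C4*cos(c)


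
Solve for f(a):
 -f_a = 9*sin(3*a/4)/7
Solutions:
 f(a) = C1 + 12*cos(3*a/4)/7


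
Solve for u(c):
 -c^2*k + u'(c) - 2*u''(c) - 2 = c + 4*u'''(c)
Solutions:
 u(c) = C1 + C2*exp(c*(-1 + sqrt(5))/4) + C3*exp(-c*(1 + sqrt(5))/4) + c^3*k/3 + 2*c^2*k + c^2/2 + 16*c*k + 4*c


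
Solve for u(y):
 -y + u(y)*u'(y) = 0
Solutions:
 u(y) = -sqrt(C1 + y^2)
 u(y) = sqrt(C1 + y^2)


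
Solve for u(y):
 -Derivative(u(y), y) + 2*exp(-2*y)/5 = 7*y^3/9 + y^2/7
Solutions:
 u(y) = C1 - 7*y^4/36 - y^3/21 - exp(-2*y)/5


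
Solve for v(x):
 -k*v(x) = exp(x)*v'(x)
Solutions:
 v(x) = C1*exp(k*exp(-x))


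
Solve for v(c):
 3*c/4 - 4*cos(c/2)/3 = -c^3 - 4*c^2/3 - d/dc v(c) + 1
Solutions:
 v(c) = C1 - c^4/4 - 4*c^3/9 - 3*c^2/8 + c + 8*sin(c/2)/3


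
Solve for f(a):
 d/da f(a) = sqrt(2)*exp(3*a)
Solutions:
 f(a) = C1 + sqrt(2)*exp(3*a)/3


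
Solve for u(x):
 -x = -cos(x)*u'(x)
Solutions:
 u(x) = C1 + Integral(x/cos(x), x)


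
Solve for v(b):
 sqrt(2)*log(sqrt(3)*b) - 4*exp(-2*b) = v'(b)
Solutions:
 v(b) = C1 + sqrt(2)*b*log(b) + sqrt(2)*b*(-1 + log(3)/2) + 2*exp(-2*b)


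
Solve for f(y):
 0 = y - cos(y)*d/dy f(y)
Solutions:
 f(y) = C1 + Integral(y/cos(y), y)


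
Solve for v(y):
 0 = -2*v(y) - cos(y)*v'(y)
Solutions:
 v(y) = C1*(sin(y) - 1)/(sin(y) + 1)


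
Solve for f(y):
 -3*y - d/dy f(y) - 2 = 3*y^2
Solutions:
 f(y) = C1 - y^3 - 3*y^2/2 - 2*y


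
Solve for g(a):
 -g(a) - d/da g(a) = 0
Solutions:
 g(a) = C1*exp(-a)


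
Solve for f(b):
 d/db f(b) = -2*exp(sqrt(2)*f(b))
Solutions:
 f(b) = sqrt(2)*(2*log(1/(C1 + 2*b)) - log(2))/4


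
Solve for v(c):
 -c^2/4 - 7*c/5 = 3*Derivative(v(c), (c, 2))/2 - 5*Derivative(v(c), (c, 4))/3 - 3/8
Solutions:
 v(c) = C1 + C2*c + C3*exp(-3*sqrt(10)*c/10) + C4*exp(3*sqrt(10)*c/10) - c^4/72 - 7*c^3/45 - 13*c^2/216


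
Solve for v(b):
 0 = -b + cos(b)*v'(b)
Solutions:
 v(b) = C1 + Integral(b/cos(b), b)


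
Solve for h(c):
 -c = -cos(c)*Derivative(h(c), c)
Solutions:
 h(c) = C1 + Integral(c/cos(c), c)


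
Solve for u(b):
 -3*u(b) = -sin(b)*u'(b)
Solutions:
 u(b) = C1*(cos(b) - 1)^(3/2)/(cos(b) + 1)^(3/2)


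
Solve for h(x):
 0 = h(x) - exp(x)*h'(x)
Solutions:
 h(x) = C1*exp(-exp(-x))


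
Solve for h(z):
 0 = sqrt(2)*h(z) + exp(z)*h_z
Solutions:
 h(z) = C1*exp(sqrt(2)*exp(-z))


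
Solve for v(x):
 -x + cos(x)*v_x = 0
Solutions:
 v(x) = C1 + Integral(x/cos(x), x)


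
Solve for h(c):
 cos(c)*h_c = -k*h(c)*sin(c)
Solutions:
 h(c) = C1*exp(k*log(cos(c)))


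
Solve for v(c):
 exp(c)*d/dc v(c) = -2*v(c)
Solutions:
 v(c) = C1*exp(2*exp(-c))


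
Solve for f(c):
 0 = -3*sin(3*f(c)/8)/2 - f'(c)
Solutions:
 3*c/2 + 4*log(cos(3*f(c)/8) - 1)/3 - 4*log(cos(3*f(c)/8) + 1)/3 = C1


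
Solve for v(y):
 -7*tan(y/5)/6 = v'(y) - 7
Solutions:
 v(y) = C1 + 7*y + 35*log(cos(y/5))/6


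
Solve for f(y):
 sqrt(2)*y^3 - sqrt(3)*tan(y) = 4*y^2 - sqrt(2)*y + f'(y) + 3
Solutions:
 f(y) = C1 + sqrt(2)*y^4/4 - 4*y^3/3 + sqrt(2)*y^2/2 - 3*y + sqrt(3)*log(cos(y))


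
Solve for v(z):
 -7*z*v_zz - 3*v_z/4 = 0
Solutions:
 v(z) = C1 + C2*z^(25/28)


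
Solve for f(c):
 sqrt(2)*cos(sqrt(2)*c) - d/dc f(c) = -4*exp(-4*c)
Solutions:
 f(c) = C1 + sin(sqrt(2)*c) - exp(-4*c)


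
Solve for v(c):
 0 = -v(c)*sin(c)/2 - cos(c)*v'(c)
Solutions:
 v(c) = C1*sqrt(cos(c))


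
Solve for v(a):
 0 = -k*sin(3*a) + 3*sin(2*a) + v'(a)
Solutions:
 v(a) = C1 - k*cos(3*a)/3 + 3*cos(2*a)/2


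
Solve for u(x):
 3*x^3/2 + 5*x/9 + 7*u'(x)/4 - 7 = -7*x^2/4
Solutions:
 u(x) = C1 - 3*x^4/14 - x^3/3 - 10*x^2/63 + 4*x


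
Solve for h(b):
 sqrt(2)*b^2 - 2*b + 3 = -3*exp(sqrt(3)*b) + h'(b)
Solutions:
 h(b) = C1 + sqrt(2)*b^3/3 - b^2 + 3*b + sqrt(3)*exp(sqrt(3)*b)


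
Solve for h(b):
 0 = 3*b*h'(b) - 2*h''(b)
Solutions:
 h(b) = C1 + C2*erfi(sqrt(3)*b/2)


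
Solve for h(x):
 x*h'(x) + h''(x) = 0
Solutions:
 h(x) = C1 + C2*erf(sqrt(2)*x/2)


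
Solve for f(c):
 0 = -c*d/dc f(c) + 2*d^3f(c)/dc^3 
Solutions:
 f(c) = C1 + Integral(C2*airyai(2^(2/3)*c/2) + C3*airybi(2^(2/3)*c/2), c)


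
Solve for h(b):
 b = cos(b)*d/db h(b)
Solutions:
 h(b) = C1 + Integral(b/cos(b), b)


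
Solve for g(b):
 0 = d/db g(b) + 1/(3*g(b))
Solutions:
 g(b) = -sqrt(C1 - 6*b)/3
 g(b) = sqrt(C1 - 6*b)/3


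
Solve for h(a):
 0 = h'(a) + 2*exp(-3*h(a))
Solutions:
 h(a) = log(C1 - 6*a)/3
 h(a) = log((-3^(1/3) - 3^(5/6)*I)*(C1 - 2*a)^(1/3)/2)
 h(a) = log((-3^(1/3) + 3^(5/6)*I)*(C1 - 2*a)^(1/3)/2)


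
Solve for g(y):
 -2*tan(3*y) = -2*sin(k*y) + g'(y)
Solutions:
 g(y) = C1 + 2*Piecewise((-cos(k*y)/k, Ne(k, 0)), (0, True)) + 2*log(cos(3*y))/3


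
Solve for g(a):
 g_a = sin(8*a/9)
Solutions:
 g(a) = C1 - 9*cos(8*a/9)/8


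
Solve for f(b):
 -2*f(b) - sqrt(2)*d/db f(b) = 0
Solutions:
 f(b) = C1*exp(-sqrt(2)*b)


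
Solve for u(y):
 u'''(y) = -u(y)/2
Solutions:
 u(y) = C3*exp(-2^(2/3)*y/2) + (C1*sin(2^(2/3)*sqrt(3)*y/4) + C2*cos(2^(2/3)*sqrt(3)*y/4))*exp(2^(2/3)*y/4)


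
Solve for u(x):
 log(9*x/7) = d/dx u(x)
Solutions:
 u(x) = C1 + x*log(x) - x + x*log(9/7)


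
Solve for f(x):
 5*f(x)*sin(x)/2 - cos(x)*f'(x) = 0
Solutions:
 f(x) = C1/cos(x)^(5/2)


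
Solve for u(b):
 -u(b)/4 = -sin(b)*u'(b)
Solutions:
 u(b) = C1*(cos(b) - 1)^(1/8)/(cos(b) + 1)^(1/8)


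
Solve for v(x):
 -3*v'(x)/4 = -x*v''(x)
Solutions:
 v(x) = C1 + C2*x^(7/4)


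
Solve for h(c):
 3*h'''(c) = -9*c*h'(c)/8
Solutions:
 h(c) = C1 + Integral(C2*airyai(-3^(1/3)*c/2) + C3*airybi(-3^(1/3)*c/2), c)


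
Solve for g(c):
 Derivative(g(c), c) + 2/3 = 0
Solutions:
 g(c) = C1 - 2*c/3


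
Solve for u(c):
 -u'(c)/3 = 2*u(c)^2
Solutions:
 u(c) = 1/(C1 + 6*c)


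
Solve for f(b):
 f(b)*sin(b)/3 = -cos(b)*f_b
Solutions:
 f(b) = C1*cos(b)^(1/3)


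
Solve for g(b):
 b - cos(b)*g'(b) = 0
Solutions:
 g(b) = C1 + Integral(b/cos(b), b)


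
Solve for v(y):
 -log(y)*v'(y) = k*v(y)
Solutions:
 v(y) = C1*exp(-k*li(y))


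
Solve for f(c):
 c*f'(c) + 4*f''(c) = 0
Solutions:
 f(c) = C1 + C2*erf(sqrt(2)*c/4)


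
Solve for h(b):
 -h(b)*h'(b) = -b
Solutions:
 h(b) = -sqrt(C1 + b^2)
 h(b) = sqrt(C1 + b^2)


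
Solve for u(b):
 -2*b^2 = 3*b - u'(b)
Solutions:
 u(b) = C1 + 2*b^3/3 + 3*b^2/2


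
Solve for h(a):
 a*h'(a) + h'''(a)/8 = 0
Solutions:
 h(a) = C1 + Integral(C2*airyai(-2*a) + C3*airybi(-2*a), a)


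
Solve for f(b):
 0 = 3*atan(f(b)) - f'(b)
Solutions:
 Integral(1/atan(_y), (_y, f(b))) = C1 + 3*b


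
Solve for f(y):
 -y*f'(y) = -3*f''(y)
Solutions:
 f(y) = C1 + C2*erfi(sqrt(6)*y/6)


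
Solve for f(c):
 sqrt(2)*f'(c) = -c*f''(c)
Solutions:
 f(c) = C1 + C2*c^(1 - sqrt(2))


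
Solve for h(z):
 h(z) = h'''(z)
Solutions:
 h(z) = C3*exp(z) + (C1*sin(sqrt(3)*z/2) + C2*cos(sqrt(3)*z/2))*exp(-z/2)


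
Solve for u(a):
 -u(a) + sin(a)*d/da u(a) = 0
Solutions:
 u(a) = C1*sqrt(cos(a) - 1)/sqrt(cos(a) + 1)


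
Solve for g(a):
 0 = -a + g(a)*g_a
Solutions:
 g(a) = -sqrt(C1 + a^2)
 g(a) = sqrt(C1 + a^2)


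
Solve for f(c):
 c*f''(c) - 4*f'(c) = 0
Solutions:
 f(c) = C1 + C2*c^5


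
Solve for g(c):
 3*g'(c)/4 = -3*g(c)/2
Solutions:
 g(c) = C1*exp(-2*c)


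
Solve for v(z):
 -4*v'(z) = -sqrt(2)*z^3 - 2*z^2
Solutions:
 v(z) = C1 + sqrt(2)*z^4/16 + z^3/6


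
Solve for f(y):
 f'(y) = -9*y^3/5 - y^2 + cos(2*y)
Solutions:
 f(y) = C1 - 9*y^4/20 - y^3/3 + sin(2*y)/2


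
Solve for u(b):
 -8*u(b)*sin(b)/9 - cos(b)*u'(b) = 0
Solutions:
 u(b) = C1*cos(b)^(8/9)


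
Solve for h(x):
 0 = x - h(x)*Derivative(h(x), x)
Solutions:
 h(x) = -sqrt(C1 + x^2)
 h(x) = sqrt(C1 + x^2)


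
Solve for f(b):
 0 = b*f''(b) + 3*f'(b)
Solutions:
 f(b) = C1 + C2/b^2


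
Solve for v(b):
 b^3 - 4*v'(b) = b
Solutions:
 v(b) = C1 + b^4/16 - b^2/8


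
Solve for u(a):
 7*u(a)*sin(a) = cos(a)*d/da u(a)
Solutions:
 u(a) = C1/cos(a)^7


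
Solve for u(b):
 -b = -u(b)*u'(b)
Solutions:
 u(b) = -sqrt(C1 + b^2)
 u(b) = sqrt(C1 + b^2)


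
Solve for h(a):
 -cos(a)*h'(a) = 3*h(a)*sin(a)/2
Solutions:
 h(a) = C1*cos(a)^(3/2)


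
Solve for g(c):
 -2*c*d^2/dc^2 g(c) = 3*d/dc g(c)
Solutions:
 g(c) = C1 + C2/sqrt(c)


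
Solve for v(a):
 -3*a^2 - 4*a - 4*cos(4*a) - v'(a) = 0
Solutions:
 v(a) = C1 - a^3 - 2*a^2 - sin(4*a)


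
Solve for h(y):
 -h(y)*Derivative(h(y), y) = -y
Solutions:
 h(y) = -sqrt(C1 + y^2)
 h(y) = sqrt(C1 + y^2)


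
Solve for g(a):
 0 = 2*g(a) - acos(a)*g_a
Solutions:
 g(a) = C1*exp(2*Integral(1/acos(a), a))


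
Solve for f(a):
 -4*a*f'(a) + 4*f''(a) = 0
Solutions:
 f(a) = C1 + C2*erfi(sqrt(2)*a/2)


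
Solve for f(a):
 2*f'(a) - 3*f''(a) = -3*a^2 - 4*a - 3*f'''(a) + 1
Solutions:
 f(a) = C1 - a^3/2 - 13*a^2/4 - 19*a/4 + (C2*sin(sqrt(15)*a/6) + C3*cos(sqrt(15)*a/6))*exp(a/2)


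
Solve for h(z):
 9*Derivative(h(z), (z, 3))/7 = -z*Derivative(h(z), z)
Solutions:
 h(z) = C1 + Integral(C2*airyai(-21^(1/3)*z/3) + C3*airybi(-21^(1/3)*z/3), z)


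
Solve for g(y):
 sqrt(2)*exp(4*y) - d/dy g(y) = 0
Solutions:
 g(y) = C1 + sqrt(2)*exp(4*y)/4


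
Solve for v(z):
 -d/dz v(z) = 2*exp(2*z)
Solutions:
 v(z) = C1 - exp(2*z)


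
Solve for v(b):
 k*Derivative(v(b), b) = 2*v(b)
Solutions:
 v(b) = C1*exp(2*b/k)


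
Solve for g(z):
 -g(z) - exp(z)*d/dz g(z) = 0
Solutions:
 g(z) = C1*exp(exp(-z))


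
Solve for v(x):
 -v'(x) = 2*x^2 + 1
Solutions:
 v(x) = C1 - 2*x^3/3 - x


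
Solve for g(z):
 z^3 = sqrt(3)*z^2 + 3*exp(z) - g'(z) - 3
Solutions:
 g(z) = C1 - z^4/4 + sqrt(3)*z^3/3 - 3*z + 3*exp(z)


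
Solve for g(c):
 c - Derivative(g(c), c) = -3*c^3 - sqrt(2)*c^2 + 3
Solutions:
 g(c) = C1 + 3*c^4/4 + sqrt(2)*c^3/3 + c^2/2 - 3*c


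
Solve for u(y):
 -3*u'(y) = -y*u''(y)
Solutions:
 u(y) = C1 + C2*y^4


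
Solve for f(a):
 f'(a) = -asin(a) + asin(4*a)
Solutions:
 f(a) = C1 - a*asin(a) + a*asin(4*a) + sqrt(1 - 16*a^2)/4 - sqrt(1 - a^2)


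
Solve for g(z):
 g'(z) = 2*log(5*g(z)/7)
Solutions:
 -Integral(1/(log(_y) - log(7) + log(5)), (_y, g(z)))/2 = C1 - z


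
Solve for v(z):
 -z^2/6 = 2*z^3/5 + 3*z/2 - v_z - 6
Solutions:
 v(z) = C1 + z^4/10 + z^3/18 + 3*z^2/4 - 6*z


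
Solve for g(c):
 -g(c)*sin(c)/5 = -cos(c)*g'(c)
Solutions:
 g(c) = C1/cos(c)^(1/5)


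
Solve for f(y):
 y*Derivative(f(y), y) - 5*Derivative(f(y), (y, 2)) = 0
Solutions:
 f(y) = C1 + C2*erfi(sqrt(10)*y/10)


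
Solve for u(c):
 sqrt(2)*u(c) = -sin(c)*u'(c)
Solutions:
 u(c) = C1*(cos(c) + 1)^(sqrt(2)/2)/(cos(c) - 1)^(sqrt(2)/2)


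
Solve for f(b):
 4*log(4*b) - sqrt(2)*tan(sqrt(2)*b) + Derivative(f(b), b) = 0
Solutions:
 f(b) = C1 - 4*b*log(b) - 8*b*log(2) + 4*b - log(cos(sqrt(2)*b))


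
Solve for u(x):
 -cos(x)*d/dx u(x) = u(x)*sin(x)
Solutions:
 u(x) = C1*cos(x)


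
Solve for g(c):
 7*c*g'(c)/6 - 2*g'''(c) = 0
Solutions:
 g(c) = C1 + Integral(C2*airyai(126^(1/3)*c/6) + C3*airybi(126^(1/3)*c/6), c)


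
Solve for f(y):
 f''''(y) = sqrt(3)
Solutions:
 f(y) = C1 + C2*y + C3*y^2 + C4*y^3 + sqrt(3)*y^4/24


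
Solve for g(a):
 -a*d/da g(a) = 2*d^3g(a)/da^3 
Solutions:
 g(a) = C1 + Integral(C2*airyai(-2^(2/3)*a/2) + C3*airybi(-2^(2/3)*a/2), a)


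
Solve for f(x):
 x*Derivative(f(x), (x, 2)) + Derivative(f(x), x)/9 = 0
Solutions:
 f(x) = C1 + C2*x^(8/9)


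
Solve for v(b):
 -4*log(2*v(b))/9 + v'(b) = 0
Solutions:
 -9*Integral(1/(log(_y) + log(2)), (_y, v(b)))/4 = C1 - b


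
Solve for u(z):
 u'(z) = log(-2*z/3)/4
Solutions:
 u(z) = C1 + z*log(-z)/4 + z*(-log(3) - 1 + log(2))/4


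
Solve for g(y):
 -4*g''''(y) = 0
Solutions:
 g(y) = C1 + C2*y + C3*y^2 + C4*y^3


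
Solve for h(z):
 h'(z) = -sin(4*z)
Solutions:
 h(z) = C1 + cos(4*z)/4


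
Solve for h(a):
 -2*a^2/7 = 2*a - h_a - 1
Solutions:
 h(a) = C1 + 2*a^3/21 + a^2 - a


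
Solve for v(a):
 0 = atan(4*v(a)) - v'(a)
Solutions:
 Integral(1/atan(4*_y), (_y, v(a))) = C1 + a


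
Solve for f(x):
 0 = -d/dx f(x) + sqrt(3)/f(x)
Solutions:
 f(x) = -sqrt(C1 + 2*sqrt(3)*x)
 f(x) = sqrt(C1 + 2*sqrt(3)*x)


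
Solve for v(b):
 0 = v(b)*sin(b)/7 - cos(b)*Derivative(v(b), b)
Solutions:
 v(b) = C1/cos(b)^(1/7)


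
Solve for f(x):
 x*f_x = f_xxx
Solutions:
 f(x) = C1 + Integral(C2*airyai(x) + C3*airybi(x), x)


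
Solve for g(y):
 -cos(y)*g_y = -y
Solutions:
 g(y) = C1 + Integral(y/cos(y), y)


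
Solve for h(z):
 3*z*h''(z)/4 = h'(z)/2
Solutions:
 h(z) = C1 + C2*z^(5/3)


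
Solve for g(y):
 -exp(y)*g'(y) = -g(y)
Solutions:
 g(y) = C1*exp(-exp(-y))


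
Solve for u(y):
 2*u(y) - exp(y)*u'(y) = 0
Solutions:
 u(y) = C1*exp(-2*exp(-y))


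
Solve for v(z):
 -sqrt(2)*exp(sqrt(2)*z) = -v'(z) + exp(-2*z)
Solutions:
 v(z) = C1 + exp(sqrt(2)*z) - exp(-2*z)/2


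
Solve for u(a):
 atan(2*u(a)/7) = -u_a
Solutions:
 Integral(1/atan(2*_y/7), (_y, u(a))) = C1 - a


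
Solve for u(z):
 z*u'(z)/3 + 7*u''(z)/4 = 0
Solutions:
 u(z) = C1 + C2*erf(sqrt(42)*z/21)


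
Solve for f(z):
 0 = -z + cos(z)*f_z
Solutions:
 f(z) = C1 + Integral(z/cos(z), z)


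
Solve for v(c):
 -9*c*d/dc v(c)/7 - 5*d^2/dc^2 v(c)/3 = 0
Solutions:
 v(c) = C1 + C2*erf(3*sqrt(210)*c/70)


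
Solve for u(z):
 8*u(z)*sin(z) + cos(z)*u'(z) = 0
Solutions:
 u(z) = C1*cos(z)^8


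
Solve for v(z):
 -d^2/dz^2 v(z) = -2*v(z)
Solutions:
 v(z) = C1*exp(-sqrt(2)*z) + C2*exp(sqrt(2)*z)


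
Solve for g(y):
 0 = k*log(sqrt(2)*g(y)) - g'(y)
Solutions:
 Integral(1/(2*log(_y) + log(2)), (_y, g(y))) = C1 + k*y/2


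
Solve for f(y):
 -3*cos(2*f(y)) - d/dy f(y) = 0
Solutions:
 f(y) = -asin((C1 + exp(12*y))/(C1 - exp(12*y)))/2 + pi/2
 f(y) = asin((C1 + exp(12*y))/(C1 - exp(12*y)))/2


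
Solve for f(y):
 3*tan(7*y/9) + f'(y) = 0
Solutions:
 f(y) = C1 + 27*log(cos(7*y/9))/7


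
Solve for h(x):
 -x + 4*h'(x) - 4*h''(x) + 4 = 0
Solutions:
 h(x) = C1 + C2*exp(x) + x^2/8 - 3*x/4


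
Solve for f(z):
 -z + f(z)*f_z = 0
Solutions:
 f(z) = -sqrt(C1 + z^2)
 f(z) = sqrt(C1 + z^2)


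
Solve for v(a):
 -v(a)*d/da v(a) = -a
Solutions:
 v(a) = -sqrt(C1 + a^2)
 v(a) = sqrt(C1 + a^2)


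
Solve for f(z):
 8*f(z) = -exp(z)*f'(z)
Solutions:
 f(z) = C1*exp(8*exp(-z))


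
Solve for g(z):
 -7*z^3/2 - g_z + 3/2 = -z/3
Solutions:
 g(z) = C1 - 7*z^4/8 + z^2/6 + 3*z/2


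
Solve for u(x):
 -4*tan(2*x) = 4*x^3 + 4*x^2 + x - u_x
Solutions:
 u(x) = C1 + x^4 + 4*x^3/3 + x^2/2 - 2*log(cos(2*x))


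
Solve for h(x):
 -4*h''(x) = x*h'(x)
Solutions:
 h(x) = C1 + C2*erf(sqrt(2)*x/4)


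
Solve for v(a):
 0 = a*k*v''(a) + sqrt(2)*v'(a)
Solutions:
 v(a) = C1 + a^(((re(k) - sqrt(2))*re(k) + im(k)^2)/(re(k)^2 + im(k)^2))*(C2*sin(sqrt(2)*log(a)*Abs(im(k))/(re(k)^2 + im(k)^2)) + C3*cos(sqrt(2)*log(a)*im(k)/(re(k)^2 + im(k)^2)))


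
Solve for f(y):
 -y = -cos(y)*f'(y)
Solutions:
 f(y) = C1 + Integral(y/cos(y), y)


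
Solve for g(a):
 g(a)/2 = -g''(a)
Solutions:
 g(a) = C1*sin(sqrt(2)*a/2) + C2*cos(sqrt(2)*a/2)


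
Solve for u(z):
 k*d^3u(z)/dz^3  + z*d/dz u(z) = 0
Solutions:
 u(z) = C1 + Integral(C2*airyai(z*(-1/k)^(1/3)) + C3*airybi(z*(-1/k)^(1/3)), z)


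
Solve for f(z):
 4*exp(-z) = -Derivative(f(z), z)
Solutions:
 f(z) = C1 + 4*exp(-z)


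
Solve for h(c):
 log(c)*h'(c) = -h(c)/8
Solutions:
 h(c) = C1*exp(-li(c)/8)


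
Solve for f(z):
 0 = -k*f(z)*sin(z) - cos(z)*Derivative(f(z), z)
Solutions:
 f(z) = C1*exp(k*log(cos(z)))


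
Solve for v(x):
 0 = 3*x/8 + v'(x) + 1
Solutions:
 v(x) = C1 - 3*x^2/16 - x


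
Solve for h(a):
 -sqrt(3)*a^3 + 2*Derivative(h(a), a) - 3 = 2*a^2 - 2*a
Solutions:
 h(a) = C1 + sqrt(3)*a^4/8 + a^3/3 - a^2/2 + 3*a/2


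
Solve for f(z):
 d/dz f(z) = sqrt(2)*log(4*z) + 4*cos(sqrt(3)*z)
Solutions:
 f(z) = C1 + sqrt(2)*z*(log(z) - 1) + 2*sqrt(2)*z*log(2) + 4*sqrt(3)*sin(sqrt(3)*z)/3


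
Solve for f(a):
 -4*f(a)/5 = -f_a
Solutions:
 f(a) = C1*exp(4*a/5)


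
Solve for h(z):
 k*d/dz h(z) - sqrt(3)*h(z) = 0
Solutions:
 h(z) = C1*exp(sqrt(3)*z/k)


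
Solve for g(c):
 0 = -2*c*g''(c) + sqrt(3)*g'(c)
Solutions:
 g(c) = C1 + C2*c^(sqrt(3)/2 + 1)


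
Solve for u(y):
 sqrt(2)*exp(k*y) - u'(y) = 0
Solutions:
 u(y) = C1 + sqrt(2)*exp(k*y)/k


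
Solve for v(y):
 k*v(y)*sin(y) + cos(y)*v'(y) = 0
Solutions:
 v(y) = C1*exp(k*log(cos(y)))


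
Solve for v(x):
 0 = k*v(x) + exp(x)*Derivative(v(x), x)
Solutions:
 v(x) = C1*exp(k*exp(-x))


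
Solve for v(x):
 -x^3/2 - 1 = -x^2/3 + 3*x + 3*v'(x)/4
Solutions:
 v(x) = C1 - x^4/6 + 4*x^3/27 - 2*x^2 - 4*x/3


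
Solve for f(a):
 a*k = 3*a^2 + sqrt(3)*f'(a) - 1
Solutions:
 f(a) = C1 - sqrt(3)*a^3/3 + sqrt(3)*a^2*k/6 + sqrt(3)*a/3


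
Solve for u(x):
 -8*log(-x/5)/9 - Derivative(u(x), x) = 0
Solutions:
 u(x) = C1 - 8*x*log(-x)/9 + 8*x*(1 + log(5))/9


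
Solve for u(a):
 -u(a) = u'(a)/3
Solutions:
 u(a) = C1*exp(-3*a)


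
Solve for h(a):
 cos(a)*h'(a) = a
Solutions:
 h(a) = C1 + Integral(a/cos(a), a)


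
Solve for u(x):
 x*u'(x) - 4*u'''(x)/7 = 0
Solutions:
 u(x) = C1 + Integral(C2*airyai(14^(1/3)*x/2) + C3*airybi(14^(1/3)*x/2), x)


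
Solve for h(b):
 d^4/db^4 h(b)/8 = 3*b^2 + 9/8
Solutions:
 h(b) = C1 + C2*b + C3*b^2 + C4*b^3 + b^6/15 + 3*b^4/8


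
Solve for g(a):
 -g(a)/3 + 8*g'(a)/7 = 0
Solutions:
 g(a) = C1*exp(7*a/24)


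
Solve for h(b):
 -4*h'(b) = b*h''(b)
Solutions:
 h(b) = C1 + C2/b^3


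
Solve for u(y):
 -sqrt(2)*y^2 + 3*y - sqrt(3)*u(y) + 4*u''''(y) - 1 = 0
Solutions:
 u(y) = C1*exp(-sqrt(2)*3^(1/8)*y/2) + C2*exp(sqrt(2)*3^(1/8)*y/2) + C3*sin(sqrt(2)*3^(1/8)*y/2) + C4*cos(sqrt(2)*3^(1/8)*y/2) - sqrt(6)*y^2/3 + sqrt(3)*y - sqrt(3)/3


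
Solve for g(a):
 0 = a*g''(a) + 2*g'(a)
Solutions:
 g(a) = C1 + C2/a


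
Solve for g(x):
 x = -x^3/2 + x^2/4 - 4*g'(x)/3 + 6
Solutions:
 g(x) = C1 - 3*x^4/32 + x^3/16 - 3*x^2/8 + 9*x/2


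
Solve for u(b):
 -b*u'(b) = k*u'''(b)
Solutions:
 u(b) = C1 + Integral(C2*airyai(b*(-1/k)^(1/3)) + C3*airybi(b*(-1/k)^(1/3)), b)


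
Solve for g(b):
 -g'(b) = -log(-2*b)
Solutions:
 g(b) = C1 + b*log(-b) + b*(-1 + log(2))


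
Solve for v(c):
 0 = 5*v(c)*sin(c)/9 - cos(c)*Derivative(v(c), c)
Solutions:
 v(c) = C1/cos(c)^(5/9)


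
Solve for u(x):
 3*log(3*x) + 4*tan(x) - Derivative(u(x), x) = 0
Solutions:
 u(x) = C1 + 3*x*log(x) - 3*x + 3*x*log(3) - 4*log(cos(x))


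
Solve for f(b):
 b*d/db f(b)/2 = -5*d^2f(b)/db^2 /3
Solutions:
 f(b) = C1 + C2*erf(sqrt(15)*b/10)


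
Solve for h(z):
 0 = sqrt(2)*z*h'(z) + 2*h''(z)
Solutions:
 h(z) = C1 + C2*erf(2^(1/4)*z/2)


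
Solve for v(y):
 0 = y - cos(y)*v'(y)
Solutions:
 v(y) = C1 + Integral(y/cos(y), y)


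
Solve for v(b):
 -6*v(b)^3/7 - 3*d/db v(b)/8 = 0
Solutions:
 v(b) = -sqrt(14)*sqrt(-1/(C1 - 16*b))/2
 v(b) = sqrt(14)*sqrt(-1/(C1 - 16*b))/2


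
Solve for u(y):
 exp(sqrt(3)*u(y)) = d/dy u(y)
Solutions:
 u(y) = sqrt(3)*(2*log(-1/(C1 + y)) - log(3))/6


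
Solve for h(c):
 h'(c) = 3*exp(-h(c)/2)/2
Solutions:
 h(c) = 2*log(C1 + 3*c/4)


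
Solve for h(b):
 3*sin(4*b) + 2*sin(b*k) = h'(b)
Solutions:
 h(b) = C1 - 3*cos(4*b)/4 - 2*cos(b*k)/k


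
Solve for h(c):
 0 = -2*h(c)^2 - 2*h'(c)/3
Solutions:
 h(c) = 1/(C1 + 3*c)


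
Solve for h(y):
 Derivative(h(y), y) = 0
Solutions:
 h(y) = C1


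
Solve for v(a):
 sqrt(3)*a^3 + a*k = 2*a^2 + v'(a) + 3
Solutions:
 v(a) = C1 + sqrt(3)*a^4/4 - 2*a^3/3 + a^2*k/2 - 3*a


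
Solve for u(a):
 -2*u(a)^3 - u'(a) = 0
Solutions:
 u(a) = -sqrt(2)*sqrt(-1/(C1 - 2*a))/2
 u(a) = sqrt(2)*sqrt(-1/(C1 - 2*a))/2


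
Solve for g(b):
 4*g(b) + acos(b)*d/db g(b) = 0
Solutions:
 g(b) = C1*exp(-4*Integral(1/acos(b), b))


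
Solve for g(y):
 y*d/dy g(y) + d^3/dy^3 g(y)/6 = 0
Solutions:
 g(y) = C1 + Integral(C2*airyai(-6^(1/3)*y) + C3*airybi(-6^(1/3)*y), y)


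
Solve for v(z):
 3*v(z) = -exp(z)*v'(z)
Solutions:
 v(z) = C1*exp(3*exp(-z))


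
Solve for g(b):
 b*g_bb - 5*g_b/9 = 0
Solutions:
 g(b) = C1 + C2*b^(14/9)


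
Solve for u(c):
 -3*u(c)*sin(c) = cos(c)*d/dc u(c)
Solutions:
 u(c) = C1*cos(c)^3


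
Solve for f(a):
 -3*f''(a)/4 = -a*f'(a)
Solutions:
 f(a) = C1 + C2*erfi(sqrt(6)*a/3)


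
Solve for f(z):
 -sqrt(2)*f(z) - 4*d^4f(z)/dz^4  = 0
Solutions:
 f(z) = (C1*sin(2^(1/8)*z/2) + C2*cos(2^(1/8)*z/2))*exp(-2^(1/8)*z/2) + (C3*sin(2^(1/8)*z/2) + C4*cos(2^(1/8)*z/2))*exp(2^(1/8)*z/2)


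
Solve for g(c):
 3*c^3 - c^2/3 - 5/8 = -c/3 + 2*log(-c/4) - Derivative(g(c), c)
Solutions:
 g(c) = C1 - 3*c^4/4 + c^3/9 - c^2/6 + 2*c*log(-c) + c*(-4*log(2) - 11/8)


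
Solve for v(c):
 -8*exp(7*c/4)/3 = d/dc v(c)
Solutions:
 v(c) = C1 - 32*exp(7*c/4)/21


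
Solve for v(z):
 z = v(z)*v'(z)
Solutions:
 v(z) = -sqrt(C1 + z^2)
 v(z) = sqrt(C1 + z^2)


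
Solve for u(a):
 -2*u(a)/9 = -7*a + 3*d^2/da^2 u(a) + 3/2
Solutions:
 u(a) = C1*sin(sqrt(6)*a/9) + C2*cos(sqrt(6)*a/9) + 63*a/2 - 27/4


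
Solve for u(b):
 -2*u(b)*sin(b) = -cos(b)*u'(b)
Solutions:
 u(b) = C1/cos(b)^2


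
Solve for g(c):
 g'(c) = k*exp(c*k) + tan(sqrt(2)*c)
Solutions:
 g(c) = C1 + k*Piecewise((exp(c*k)/k, Ne(k, 0)), (c, True)) - sqrt(2)*log(cos(sqrt(2)*c))/2


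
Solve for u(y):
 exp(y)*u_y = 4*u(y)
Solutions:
 u(y) = C1*exp(-4*exp(-y))


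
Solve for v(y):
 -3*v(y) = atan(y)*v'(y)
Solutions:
 v(y) = C1*exp(-3*Integral(1/atan(y), y))


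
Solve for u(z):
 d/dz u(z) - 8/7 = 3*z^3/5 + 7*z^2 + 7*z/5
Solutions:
 u(z) = C1 + 3*z^4/20 + 7*z^3/3 + 7*z^2/10 + 8*z/7


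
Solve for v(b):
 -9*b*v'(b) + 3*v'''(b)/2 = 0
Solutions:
 v(b) = C1 + Integral(C2*airyai(6^(1/3)*b) + C3*airybi(6^(1/3)*b), b)


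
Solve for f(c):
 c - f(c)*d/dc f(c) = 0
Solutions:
 f(c) = -sqrt(C1 + c^2)
 f(c) = sqrt(C1 + c^2)


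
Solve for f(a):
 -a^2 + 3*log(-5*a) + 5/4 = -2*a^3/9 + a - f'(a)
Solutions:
 f(a) = C1 - a^4/18 + a^3/3 + a^2/2 - 3*a*log(-a) + a*(7/4 - 3*log(5))


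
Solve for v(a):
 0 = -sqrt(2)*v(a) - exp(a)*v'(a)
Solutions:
 v(a) = C1*exp(sqrt(2)*exp(-a))


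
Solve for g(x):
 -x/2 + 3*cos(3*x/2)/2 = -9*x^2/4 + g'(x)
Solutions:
 g(x) = C1 + 3*x^3/4 - x^2/4 + sin(3*x/2)


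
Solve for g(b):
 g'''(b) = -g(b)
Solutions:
 g(b) = C3*exp(-b) + (C1*sin(sqrt(3)*b/2) + C2*cos(sqrt(3)*b/2))*exp(b/2)


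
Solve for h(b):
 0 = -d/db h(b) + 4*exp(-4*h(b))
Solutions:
 h(b) = log(-I*(C1 + 16*b)^(1/4))
 h(b) = log(I*(C1 + 16*b)^(1/4))
 h(b) = log(-(C1 + 16*b)^(1/4))
 h(b) = log(C1 + 16*b)/4


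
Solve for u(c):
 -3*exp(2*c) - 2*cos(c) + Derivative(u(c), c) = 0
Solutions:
 u(c) = C1 + 3*exp(2*c)/2 + 2*sin(c)


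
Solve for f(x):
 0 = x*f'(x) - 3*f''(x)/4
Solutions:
 f(x) = C1 + C2*erfi(sqrt(6)*x/3)


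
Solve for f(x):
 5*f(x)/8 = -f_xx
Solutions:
 f(x) = C1*sin(sqrt(10)*x/4) + C2*cos(sqrt(10)*x/4)


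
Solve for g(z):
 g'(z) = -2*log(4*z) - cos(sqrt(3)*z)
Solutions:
 g(z) = C1 - 2*z*log(z) - 4*z*log(2) + 2*z - sqrt(3)*sin(sqrt(3)*z)/3


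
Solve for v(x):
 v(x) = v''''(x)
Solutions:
 v(x) = C1*exp(-x) + C2*exp(x) + C3*sin(x) + C4*cos(x)


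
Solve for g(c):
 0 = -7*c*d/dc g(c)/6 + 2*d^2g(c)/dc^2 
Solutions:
 g(c) = C1 + C2*erfi(sqrt(42)*c/12)


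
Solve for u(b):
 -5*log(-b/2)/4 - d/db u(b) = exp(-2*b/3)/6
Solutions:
 u(b) = C1 - 5*b*log(-b)/4 + 5*b*(log(2) + 1)/4 + exp(-2*b/3)/4


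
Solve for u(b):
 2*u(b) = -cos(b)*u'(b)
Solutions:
 u(b) = C1*(sin(b) - 1)/(sin(b) + 1)


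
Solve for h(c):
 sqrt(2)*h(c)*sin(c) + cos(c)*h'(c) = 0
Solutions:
 h(c) = C1*cos(c)^(sqrt(2))


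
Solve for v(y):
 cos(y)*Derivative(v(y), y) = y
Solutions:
 v(y) = C1 + Integral(y/cos(y), y)


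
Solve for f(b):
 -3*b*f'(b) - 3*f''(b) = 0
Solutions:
 f(b) = C1 + C2*erf(sqrt(2)*b/2)


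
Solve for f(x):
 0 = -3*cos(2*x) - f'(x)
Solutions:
 f(x) = C1 - 3*sin(2*x)/2


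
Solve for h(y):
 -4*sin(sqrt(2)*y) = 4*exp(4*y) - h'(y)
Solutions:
 h(y) = C1 + exp(4*y) - 2*sqrt(2)*cos(sqrt(2)*y)


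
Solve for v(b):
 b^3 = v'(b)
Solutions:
 v(b) = C1 + b^4/4


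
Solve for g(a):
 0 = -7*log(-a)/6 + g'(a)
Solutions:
 g(a) = C1 + 7*a*log(-a)/6 - 7*a/6


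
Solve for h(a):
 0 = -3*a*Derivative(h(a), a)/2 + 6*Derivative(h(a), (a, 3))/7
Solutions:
 h(a) = C1 + Integral(C2*airyai(14^(1/3)*a/2) + C3*airybi(14^(1/3)*a/2), a)


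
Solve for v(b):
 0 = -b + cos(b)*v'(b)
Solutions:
 v(b) = C1 + Integral(b/cos(b), b)


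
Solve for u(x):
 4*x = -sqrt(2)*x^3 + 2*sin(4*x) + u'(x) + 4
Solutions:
 u(x) = C1 + sqrt(2)*x^4/4 + 2*x^2 - 4*x + cos(4*x)/2


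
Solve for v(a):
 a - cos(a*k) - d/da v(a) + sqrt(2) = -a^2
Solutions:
 v(a) = C1 + a^3/3 + a^2/2 + sqrt(2)*a - sin(a*k)/k


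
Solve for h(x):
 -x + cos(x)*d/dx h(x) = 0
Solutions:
 h(x) = C1 + Integral(x/cos(x), x)


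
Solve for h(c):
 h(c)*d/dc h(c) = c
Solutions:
 h(c) = -sqrt(C1 + c^2)
 h(c) = sqrt(C1 + c^2)


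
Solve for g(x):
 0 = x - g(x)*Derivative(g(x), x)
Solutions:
 g(x) = -sqrt(C1 + x^2)
 g(x) = sqrt(C1 + x^2)


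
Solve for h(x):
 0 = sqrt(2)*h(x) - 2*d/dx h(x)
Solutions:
 h(x) = C1*exp(sqrt(2)*x/2)


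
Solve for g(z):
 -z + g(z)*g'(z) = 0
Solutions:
 g(z) = -sqrt(C1 + z^2)
 g(z) = sqrt(C1 + z^2)


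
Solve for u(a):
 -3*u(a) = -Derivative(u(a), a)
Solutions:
 u(a) = C1*exp(3*a)


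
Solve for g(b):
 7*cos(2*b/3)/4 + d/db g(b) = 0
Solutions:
 g(b) = C1 - 21*sin(2*b/3)/8


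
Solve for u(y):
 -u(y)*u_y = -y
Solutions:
 u(y) = -sqrt(C1 + y^2)
 u(y) = sqrt(C1 + y^2)


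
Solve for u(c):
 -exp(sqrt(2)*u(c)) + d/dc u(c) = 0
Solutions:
 u(c) = sqrt(2)*(2*log(-1/(C1 + c)) - log(2))/4


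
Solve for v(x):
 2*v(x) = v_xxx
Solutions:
 v(x) = C3*exp(2^(1/3)*x) + (C1*sin(2^(1/3)*sqrt(3)*x/2) + C2*cos(2^(1/3)*sqrt(3)*x/2))*exp(-2^(1/3)*x/2)


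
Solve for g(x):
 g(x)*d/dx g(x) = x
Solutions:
 g(x) = -sqrt(C1 + x^2)
 g(x) = sqrt(C1 + x^2)


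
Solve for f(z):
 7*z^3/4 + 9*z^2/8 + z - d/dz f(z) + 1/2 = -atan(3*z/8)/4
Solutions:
 f(z) = C1 + 7*z^4/16 + 3*z^3/8 + z^2/2 + z*atan(3*z/8)/4 + z/2 - log(9*z^2 + 64)/3


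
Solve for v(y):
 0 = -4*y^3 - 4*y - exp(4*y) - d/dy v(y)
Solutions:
 v(y) = C1 - y^4 - 2*y^2 - exp(4*y)/4


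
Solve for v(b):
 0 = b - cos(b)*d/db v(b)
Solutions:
 v(b) = C1 + Integral(b/cos(b), b)


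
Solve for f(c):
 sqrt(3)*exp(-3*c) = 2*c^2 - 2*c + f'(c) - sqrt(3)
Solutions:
 f(c) = C1 - 2*c^3/3 + c^2 + sqrt(3)*c - sqrt(3)*exp(-3*c)/3


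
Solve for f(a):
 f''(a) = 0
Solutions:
 f(a) = C1 + C2*a


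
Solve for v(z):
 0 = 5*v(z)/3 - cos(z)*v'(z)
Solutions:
 v(z) = C1*(sin(z) + 1)^(5/6)/(sin(z) - 1)^(5/6)


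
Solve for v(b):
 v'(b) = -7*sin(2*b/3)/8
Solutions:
 v(b) = C1 + 21*cos(2*b/3)/16


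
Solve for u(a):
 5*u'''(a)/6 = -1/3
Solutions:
 u(a) = C1 + C2*a + C3*a^2 - a^3/15


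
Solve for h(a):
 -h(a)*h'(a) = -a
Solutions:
 h(a) = -sqrt(C1 + a^2)
 h(a) = sqrt(C1 + a^2)


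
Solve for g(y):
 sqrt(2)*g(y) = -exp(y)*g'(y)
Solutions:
 g(y) = C1*exp(sqrt(2)*exp(-y))


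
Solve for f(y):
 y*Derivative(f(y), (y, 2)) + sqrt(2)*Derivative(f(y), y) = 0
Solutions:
 f(y) = C1 + C2*y^(1 - sqrt(2))


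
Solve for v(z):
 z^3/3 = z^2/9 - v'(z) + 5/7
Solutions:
 v(z) = C1 - z^4/12 + z^3/27 + 5*z/7


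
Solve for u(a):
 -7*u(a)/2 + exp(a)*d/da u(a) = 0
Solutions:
 u(a) = C1*exp(-7*exp(-a)/2)


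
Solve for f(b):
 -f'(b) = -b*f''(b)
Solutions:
 f(b) = C1 + C2*b^2


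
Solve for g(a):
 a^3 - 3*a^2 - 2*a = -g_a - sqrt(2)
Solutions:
 g(a) = C1 - a^4/4 + a^3 + a^2 - sqrt(2)*a


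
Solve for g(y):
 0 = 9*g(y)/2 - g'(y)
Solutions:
 g(y) = C1*exp(9*y/2)


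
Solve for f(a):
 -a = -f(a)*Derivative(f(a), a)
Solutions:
 f(a) = -sqrt(C1 + a^2)
 f(a) = sqrt(C1 + a^2)


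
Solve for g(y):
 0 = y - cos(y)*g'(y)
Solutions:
 g(y) = C1 + Integral(y/cos(y), y)


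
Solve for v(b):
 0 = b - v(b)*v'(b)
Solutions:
 v(b) = -sqrt(C1 + b^2)
 v(b) = sqrt(C1 + b^2)


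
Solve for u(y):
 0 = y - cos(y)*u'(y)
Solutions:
 u(y) = C1 + Integral(y/cos(y), y)


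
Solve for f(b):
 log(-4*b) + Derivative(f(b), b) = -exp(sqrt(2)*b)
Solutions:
 f(b) = C1 - b*log(-b) + b*(1 - 2*log(2)) - sqrt(2)*exp(sqrt(2)*b)/2


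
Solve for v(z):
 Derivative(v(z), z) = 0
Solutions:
 v(z) = C1


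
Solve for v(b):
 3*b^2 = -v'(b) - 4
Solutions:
 v(b) = C1 - b^3 - 4*b


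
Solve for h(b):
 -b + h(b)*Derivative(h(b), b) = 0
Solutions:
 h(b) = -sqrt(C1 + b^2)
 h(b) = sqrt(C1 + b^2)


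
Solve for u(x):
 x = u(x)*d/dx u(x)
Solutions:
 u(x) = -sqrt(C1 + x^2)
 u(x) = sqrt(C1 + x^2)


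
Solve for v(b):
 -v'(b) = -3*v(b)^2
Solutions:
 v(b) = -1/(C1 + 3*b)


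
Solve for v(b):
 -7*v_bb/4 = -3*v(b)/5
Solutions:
 v(b) = C1*exp(-2*sqrt(105)*b/35) + C2*exp(2*sqrt(105)*b/35)


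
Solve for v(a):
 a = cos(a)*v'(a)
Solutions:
 v(a) = C1 + Integral(a/cos(a), a)


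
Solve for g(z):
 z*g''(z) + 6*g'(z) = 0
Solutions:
 g(z) = C1 + C2/z^5


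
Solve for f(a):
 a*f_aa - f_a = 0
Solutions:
 f(a) = C1 + C2*a^2


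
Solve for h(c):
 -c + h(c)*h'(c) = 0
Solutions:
 h(c) = -sqrt(C1 + c^2)
 h(c) = sqrt(C1 + c^2)


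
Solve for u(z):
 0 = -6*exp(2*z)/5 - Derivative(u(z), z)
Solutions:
 u(z) = C1 - 3*exp(2*z)/5


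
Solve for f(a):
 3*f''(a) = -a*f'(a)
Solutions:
 f(a) = C1 + C2*erf(sqrt(6)*a/6)


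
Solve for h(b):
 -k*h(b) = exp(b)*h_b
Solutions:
 h(b) = C1*exp(k*exp(-b))


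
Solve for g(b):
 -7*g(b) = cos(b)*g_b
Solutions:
 g(b) = C1*sqrt(sin(b) - 1)*(sin(b)^3 - 3*sin(b)^2 + 3*sin(b) - 1)/(sqrt(sin(b) + 1)*(sin(b)^3 + 3*sin(b)^2 + 3*sin(b) + 1))


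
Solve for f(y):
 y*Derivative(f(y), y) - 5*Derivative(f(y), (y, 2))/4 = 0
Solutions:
 f(y) = C1 + C2*erfi(sqrt(10)*y/5)


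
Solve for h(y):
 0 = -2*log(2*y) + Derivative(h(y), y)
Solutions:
 h(y) = C1 + 2*y*log(y) - 2*y + y*log(4)
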